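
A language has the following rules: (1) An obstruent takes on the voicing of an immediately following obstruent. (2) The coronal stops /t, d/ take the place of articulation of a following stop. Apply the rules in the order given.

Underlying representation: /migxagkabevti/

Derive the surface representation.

Rule 1: /g/ before /x/ (voiceless) → [k]
Rule 1: /g/ before /k/ (voiceless) → [k]
Rule 1: /v/ before /t/ (voiceless) → [f]
After rule 1: mikxakkabefti
Rule 2: no segment meets the rule's conditions; no change.

[mikxakkabefti]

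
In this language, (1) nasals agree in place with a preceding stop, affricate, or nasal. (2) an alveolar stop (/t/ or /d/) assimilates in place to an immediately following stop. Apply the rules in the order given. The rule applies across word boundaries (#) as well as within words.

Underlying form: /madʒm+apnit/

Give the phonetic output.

[madʒɲ+apmit]

Rule 1: /m/ after /dʒ/ (palatal) → [ɲ]
Rule 1: /n/ after /p/ (labial) → [m]
After rule 1: madʒɲ+apmit
Rule 2: no segment meets the rule's conditions; no change.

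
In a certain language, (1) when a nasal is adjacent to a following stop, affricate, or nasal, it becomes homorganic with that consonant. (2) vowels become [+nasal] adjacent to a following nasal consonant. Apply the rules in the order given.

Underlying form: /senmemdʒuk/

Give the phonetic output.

[sẽmmẽɲdʒuk]

Rule 1: /n/ before /m/ (labial) → [m]
Rule 1: /m/ before /dʒ/ (palatal) → [ɲ]
After rule 1: semmeɲdʒuk
Rule 2: /e/ before nasal /m/ → [ẽ]
Rule 2: /e/ before nasal /ɲ/ → [ẽ]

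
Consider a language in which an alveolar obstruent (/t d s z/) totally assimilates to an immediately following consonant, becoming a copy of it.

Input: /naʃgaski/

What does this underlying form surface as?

/s/ before /k/ → [k] (total assimilation)

[naʃgakki]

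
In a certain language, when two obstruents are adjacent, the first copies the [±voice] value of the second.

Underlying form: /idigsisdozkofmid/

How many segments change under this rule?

3

/g/ before /s/ (voiceless) → [k]
/s/ before /d/ (voiced) → [z]
/z/ before /k/ (voiceless) → [s]
3 segments change.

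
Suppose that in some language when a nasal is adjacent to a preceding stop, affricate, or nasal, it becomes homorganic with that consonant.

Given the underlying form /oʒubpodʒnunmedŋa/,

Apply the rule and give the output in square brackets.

[oʒubpodʒɲunnedna]

/n/ after /dʒ/ (palatal) → [ɲ]
/m/ after /n/ (alveolar) → [n]
/ŋ/ after /d/ (alveolar) → [n]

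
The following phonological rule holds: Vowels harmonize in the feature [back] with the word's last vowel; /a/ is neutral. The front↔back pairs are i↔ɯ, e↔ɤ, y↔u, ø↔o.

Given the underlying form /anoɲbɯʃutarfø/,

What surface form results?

[anøɲbiʃytarfø]

/o/ harmonizes with /ø/ ([-back]) → [ø]
/ɯ/ harmonizes with /ø/ ([-back]) → [i]
/u/ harmonizes with /ø/ ([-back]) → [y]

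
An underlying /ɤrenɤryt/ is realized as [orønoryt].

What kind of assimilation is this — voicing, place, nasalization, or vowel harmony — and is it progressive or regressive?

/ɤ/→[o] /e/→[ø] /ɤ/→[o].
Vowels agree with the last vowel, so the harmony is regressive.

vowel harmony, regressive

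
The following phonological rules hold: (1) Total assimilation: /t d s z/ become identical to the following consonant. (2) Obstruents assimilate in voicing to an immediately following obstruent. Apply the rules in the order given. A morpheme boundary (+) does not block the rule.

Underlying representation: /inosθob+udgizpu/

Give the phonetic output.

Rule 1: /s/ before /θ/ → [θ] (total assimilation)
Rule 1: /d/ before /g/ → [g] (total assimilation)
Rule 1: /z/ before /p/ → [p] (total assimilation)
After rule 1: inoθθob+uggippu
Rule 2: no segment meets the rule's conditions; no change.

[inoθθob+uggippu]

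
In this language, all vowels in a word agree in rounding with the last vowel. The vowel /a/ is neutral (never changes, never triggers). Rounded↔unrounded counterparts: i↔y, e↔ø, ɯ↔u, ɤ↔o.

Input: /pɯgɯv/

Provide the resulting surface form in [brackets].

no segment meets the rule's conditions; no change.

[pɯgɯv]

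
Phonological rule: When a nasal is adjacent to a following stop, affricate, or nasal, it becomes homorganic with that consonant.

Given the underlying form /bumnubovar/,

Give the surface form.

[bunnubovar]

/m/ before /n/ (alveolar) → [n]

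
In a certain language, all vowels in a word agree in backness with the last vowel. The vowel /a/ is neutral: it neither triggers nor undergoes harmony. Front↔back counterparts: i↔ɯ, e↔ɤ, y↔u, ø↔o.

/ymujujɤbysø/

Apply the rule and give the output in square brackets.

[ymyjyjebysø]

/u/ harmonizes with /ø/ ([-back]) → [y]
/u/ harmonizes with /ø/ ([-back]) → [y]
/ɤ/ harmonizes with /ø/ ([-back]) → [e]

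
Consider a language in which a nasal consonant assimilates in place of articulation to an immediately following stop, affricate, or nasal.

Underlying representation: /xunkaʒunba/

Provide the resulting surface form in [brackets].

[xuŋkaʒumba]

/n/ before /k/ (velar) → [ŋ]
/n/ before /b/ (labial) → [m]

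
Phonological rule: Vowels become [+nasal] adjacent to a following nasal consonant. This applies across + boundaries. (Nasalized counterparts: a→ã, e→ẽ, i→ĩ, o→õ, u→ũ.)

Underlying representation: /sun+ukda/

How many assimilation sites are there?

1

/u/ before nasal /n/ → [ũ]
1 segment changes.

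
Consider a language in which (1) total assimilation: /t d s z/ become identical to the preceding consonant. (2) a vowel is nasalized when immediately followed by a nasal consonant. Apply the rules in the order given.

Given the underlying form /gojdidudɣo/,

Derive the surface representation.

[gojjidudɣo]

Rule 1: /d/ after /j/ → [j] (total assimilation)
After rule 1: gojjidudɣo
Rule 2: no segment meets the rule's conditions; no change.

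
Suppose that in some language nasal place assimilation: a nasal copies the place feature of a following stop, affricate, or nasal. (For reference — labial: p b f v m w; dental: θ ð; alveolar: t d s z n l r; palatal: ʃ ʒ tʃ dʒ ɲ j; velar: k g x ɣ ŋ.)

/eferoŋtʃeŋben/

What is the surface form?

/ŋ/ before /tʃ/ (palatal) → [ɲ]
/ŋ/ before /b/ (labial) → [m]

[eferoɲtʃemben]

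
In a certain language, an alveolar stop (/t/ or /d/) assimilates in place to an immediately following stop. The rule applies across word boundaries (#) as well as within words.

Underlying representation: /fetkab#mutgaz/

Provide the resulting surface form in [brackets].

/t/ before /k/ (velar) → [k]
/t/ before /g/ (velar) → [k]

[fekkab#mukgaz]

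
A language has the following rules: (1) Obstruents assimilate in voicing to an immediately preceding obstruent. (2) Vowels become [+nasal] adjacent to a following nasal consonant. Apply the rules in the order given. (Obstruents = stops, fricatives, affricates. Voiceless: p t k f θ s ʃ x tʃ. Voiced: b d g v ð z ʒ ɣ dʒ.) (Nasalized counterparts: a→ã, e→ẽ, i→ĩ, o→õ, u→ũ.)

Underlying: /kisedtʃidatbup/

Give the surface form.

Rule 1: /tʃ/ after /d/ (voiced) → [dʒ]
Rule 1: /b/ after /t/ (voiceless) → [p]
After rule 1: kiseddʒidatpup
Rule 2: no segment meets the rule's conditions; no change.

[kiseddʒidatpup]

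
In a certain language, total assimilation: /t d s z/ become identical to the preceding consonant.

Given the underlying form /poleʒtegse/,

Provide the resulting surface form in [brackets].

[poleʒʒegge]

/t/ after /ʒ/ → [ʒ] (total assimilation)
/s/ after /g/ → [g] (total assimilation)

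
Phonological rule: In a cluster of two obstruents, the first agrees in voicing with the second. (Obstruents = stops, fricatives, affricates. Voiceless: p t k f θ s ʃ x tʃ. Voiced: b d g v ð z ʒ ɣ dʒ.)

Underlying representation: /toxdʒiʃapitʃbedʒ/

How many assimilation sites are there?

/x/ before /dʒ/ (voiced) → [ɣ]
/tʃ/ before /b/ (voiced) → [dʒ]
2 segments change.

2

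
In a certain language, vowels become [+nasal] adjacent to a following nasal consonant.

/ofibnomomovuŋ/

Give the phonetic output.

[ofibnõmõmovũŋ]

/o/ before nasal /m/ → [õ]
/o/ before nasal /m/ → [õ]
/u/ before nasal /ŋ/ → [ũ]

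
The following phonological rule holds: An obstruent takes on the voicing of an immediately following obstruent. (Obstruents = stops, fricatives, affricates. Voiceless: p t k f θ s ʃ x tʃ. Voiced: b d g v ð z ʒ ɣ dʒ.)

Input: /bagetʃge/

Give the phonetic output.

[bagedʒge]

/tʃ/ before /g/ (voiced) → [dʒ]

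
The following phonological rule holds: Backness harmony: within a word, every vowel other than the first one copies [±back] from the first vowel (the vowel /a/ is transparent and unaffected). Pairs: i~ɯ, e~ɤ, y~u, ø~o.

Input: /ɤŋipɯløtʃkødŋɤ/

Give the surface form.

[ɤŋɯpɯlotʃkodŋɤ]

/i/ harmonizes with /ɤ/ ([+back]) → [ɯ]
/ø/ harmonizes with /ɤ/ ([+back]) → [o]
/ø/ harmonizes with /ɤ/ ([+back]) → [o]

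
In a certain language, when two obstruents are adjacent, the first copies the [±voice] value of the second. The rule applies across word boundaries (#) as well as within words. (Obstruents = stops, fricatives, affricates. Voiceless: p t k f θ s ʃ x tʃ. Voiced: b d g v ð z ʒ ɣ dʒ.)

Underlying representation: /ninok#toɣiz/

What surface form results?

[ninok#toɣiz]

no segment meets the rule's conditions; no change.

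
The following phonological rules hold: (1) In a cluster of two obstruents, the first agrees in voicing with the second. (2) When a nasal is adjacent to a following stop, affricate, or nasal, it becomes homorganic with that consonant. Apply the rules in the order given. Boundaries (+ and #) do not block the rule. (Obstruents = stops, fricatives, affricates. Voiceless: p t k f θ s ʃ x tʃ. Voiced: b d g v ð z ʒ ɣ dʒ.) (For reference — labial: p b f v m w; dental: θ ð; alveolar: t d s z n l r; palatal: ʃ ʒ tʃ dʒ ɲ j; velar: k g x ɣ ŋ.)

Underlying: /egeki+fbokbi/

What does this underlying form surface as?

[egeki+vbogbi]

Rule 1: /f/ before /b/ (voiced) → [v]
Rule 1: /k/ before /b/ (voiced) → [g]
After rule 1: egeki+vbogbi
Rule 2: no segment meets the rule's conditions; no change.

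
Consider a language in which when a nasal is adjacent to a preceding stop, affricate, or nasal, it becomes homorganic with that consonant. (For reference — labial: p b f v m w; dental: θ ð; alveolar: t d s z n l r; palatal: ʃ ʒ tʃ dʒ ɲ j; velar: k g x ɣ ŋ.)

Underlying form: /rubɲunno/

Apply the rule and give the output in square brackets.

/ɲ/ after /b/ (labial) → [m]

[rubmunno]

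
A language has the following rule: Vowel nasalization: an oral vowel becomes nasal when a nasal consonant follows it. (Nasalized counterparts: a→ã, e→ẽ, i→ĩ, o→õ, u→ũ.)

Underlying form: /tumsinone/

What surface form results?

[tũmsĩnõne]

/u/ before nasal /m/ → [ũ]
/i/ before nasal /n/ → [ĩ]
/o/ before nasal /n/ → [õ]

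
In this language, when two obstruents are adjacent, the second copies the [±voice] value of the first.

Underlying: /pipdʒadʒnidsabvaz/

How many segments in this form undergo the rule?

/dʒ/ after /p/ (voiceless) → [tʃ]
/s/ after /d/ (voiced) → [z]
2 segments change.

2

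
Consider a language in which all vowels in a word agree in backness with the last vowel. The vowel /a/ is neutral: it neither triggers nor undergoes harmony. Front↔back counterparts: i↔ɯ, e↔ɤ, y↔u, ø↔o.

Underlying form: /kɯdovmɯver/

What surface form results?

/ɯ/ harmonizes with /e/ ([-back]) → [i]
/o/ harmonizes with /e/ ([-back]) → [ø]
/ɯ/ harmonizes with /e/ ([-back]) → [i]

[kidøvmiver]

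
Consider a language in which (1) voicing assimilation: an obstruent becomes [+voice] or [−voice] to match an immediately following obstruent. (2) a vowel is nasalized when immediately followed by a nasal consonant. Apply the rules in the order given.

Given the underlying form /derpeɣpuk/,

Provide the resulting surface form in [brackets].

Rule 1: /ɣ/ before /p/ (voiceless) → [x]
After rule 1: derpexpuk
Rule 2: no segment meets the rule's conditions; no change.

[derpexpuk]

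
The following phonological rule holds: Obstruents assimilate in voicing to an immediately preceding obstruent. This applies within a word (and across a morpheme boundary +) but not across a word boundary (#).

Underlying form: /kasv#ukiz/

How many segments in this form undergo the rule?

1

/v/ after /s/ (voiceless) → [f]
1 segment changes.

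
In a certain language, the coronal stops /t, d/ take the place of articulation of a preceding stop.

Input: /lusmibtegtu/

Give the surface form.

/t/ after /b/ (labial) → [p]
/t/ after /g/ (velar) → [k]

[lusmibpegku]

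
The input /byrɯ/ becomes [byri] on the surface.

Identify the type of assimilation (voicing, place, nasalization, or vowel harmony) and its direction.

vowel harmony, progressive

/ɯ/→[i].
Vowels agree with the first vowel, so the harmony is progressive.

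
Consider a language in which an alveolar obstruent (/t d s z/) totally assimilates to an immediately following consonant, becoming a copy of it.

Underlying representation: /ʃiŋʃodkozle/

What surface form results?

[ʃiŋʃokkolle]

/d/ before /k/ → [k] (total assimilation)
/z/ before /l/ → [l] (total assimilation)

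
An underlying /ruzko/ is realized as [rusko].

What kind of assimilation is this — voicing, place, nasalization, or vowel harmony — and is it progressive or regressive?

/z/→[s].
Each target copies a feature from the following segment, so the direction is regressive.

voicing assimilation, regressive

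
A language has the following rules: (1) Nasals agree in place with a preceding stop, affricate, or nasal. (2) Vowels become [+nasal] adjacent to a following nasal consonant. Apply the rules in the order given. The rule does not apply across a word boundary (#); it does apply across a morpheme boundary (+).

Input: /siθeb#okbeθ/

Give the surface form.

[siθeb#okbeθ]

Rule 1: no segment meets the rule's conditions; no change.
After rule 1: siθeb#okbeθ
Rule 2: no segment meets the rule's conditions; no change.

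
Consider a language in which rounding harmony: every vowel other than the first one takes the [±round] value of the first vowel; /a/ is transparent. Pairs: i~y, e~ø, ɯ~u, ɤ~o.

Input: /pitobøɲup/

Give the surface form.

[pitɤbeɲɯp]

/o/ harmonizes with /i/ ([-round]) → [ɤ]
/ø/ harmonizes with /i/ ([-round]) → [e]
/u/ harmonizes with /i/ ([-round]) → [ɯ]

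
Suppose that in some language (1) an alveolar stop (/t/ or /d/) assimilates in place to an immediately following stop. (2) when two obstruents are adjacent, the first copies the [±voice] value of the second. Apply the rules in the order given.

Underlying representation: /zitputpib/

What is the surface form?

[zippuppib]

Rule 1: /t/ before /p/ (labial) → [p]
Rule 1: /t/ before /p/ (labial) → [p]
After rule 1: zippuppib
Rule 2: no segment meets the rule's conditions; no change.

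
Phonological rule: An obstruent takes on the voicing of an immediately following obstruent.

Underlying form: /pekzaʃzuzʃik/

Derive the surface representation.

[pegzaʒzusʃik]

/k/ before /z/ (voiced) → [g]
/ʃ/ before /z/ (voiced) → [ʒ]
/z/ before /ʃ/ (voiceless) → [s]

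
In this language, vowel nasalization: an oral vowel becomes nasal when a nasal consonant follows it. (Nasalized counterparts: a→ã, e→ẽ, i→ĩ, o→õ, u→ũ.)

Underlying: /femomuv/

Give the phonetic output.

[fẽmõmuv]

/e/ before nasal /m/ → [ẽ]
/o/ before nasal /m/ → [õ]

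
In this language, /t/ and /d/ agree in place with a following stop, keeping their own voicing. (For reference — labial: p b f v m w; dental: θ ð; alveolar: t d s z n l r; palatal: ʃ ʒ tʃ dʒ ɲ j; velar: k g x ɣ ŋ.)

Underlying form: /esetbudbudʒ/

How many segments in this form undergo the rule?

/t/ before /b/ (labial) → [p]
/d/ before /b/ (labial) → [b]
2 segments change.

2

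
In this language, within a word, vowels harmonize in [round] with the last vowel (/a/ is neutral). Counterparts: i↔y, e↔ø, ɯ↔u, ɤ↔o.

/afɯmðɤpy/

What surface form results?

[afumðopy]

/ɯ/ harmonizes with /y/ ([+round]) → [u]
/ɤ/ harmonizes with /y/ ([+round]) → [o]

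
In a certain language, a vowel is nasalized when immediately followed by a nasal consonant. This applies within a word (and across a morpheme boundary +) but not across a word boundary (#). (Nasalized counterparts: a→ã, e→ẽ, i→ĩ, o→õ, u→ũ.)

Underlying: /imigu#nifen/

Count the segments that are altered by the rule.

/i/ before nasal /m/ → [ĩ]
/e/ before nasal /n/ → [ẽ]
2 segments change.

2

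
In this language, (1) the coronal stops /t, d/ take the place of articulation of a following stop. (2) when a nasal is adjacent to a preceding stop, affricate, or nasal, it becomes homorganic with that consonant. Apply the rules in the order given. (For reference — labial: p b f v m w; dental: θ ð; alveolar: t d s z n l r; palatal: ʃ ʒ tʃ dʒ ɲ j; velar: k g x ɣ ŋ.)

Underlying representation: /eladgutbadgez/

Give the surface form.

Rule 1: /d/ before /g/ (velar) → [g]
Rule 1: /t/ before /b/ (labial) → [p]
Rule 1: /d/ before /g/ (velar) → [g]
After rule 1: elaggupbaggez
Rule 2: no segment meets the rule's conditions; no change.

[elaggupbaggez]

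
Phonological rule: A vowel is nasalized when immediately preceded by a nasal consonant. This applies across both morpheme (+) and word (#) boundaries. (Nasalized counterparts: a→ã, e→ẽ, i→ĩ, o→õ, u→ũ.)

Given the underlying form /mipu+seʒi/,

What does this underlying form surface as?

/i/ after nasal /m/ → [ĩ]

[mĩpu+seʒi]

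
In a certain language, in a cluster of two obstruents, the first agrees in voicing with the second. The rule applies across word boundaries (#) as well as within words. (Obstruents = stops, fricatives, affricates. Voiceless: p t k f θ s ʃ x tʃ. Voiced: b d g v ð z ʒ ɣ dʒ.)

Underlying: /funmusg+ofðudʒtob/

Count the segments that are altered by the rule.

/s/ before /g/ (voiced) → [z]
/f/ before /ð/ (voiced) → [v]
/dʒ/ before /t/ (voiceless) → [tʃ]
3 segments change.

3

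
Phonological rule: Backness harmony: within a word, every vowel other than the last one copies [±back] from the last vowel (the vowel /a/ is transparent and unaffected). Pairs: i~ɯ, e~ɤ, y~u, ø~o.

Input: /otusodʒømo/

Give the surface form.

[otusodʒomo]

/ø/ harmonizes with /o/ ([+back]) → [o]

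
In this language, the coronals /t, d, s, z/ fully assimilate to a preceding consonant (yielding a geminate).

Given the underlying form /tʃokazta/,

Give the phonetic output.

[tʃokazza]

/t/ after /z/ → [z] (total assimilation)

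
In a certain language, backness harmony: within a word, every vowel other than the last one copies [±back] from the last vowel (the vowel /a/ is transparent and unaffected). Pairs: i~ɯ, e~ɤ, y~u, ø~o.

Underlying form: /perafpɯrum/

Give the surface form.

[pɤrafpɯrum]

/e/ harmonizes with /u/ ([+back]) → [ɤ]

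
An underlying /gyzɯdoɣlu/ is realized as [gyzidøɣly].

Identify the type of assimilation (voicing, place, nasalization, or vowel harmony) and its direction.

/ɯ/→[i] /o/→[ø] /u/→[y].
Vowels agree with the first vowel, so the harmony is progressive.

vowel harmony, progressive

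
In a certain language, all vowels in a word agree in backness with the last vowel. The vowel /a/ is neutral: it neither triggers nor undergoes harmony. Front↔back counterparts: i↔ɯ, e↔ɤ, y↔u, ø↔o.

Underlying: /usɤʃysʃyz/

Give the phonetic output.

[yseʃysʃyz]

/u/ harmonizes with /y/ ([-back]) → [y]
/ɤ/ harmonizes with /y/ ([-back]) → [e]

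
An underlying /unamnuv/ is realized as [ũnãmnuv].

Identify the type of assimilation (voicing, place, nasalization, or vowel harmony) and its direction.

nasalization, regressive

/u/→[ũ] /a/→[ã].
Each target copies a feature from the following segment, so the direction is regressive.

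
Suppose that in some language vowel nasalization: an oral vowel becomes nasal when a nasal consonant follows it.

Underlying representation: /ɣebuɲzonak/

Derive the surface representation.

[ɣebũɲzõnak]

/u/ before nasal /ɲ/ → [ũ]
/o/ before nasal /n/ → [õ]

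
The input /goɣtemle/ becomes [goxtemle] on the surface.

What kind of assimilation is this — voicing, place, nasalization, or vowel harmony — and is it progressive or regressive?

/ɣ/→[x].
Each target copies a feature from the following segment, so the direction is regressive.

voicing assimilation, regressive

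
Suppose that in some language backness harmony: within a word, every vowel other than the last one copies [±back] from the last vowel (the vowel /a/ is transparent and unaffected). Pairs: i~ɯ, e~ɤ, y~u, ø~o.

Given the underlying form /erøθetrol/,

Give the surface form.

[ɤroθɤtrol]

/e/ harmonizes with /o/ ([+back]) → [ɤ]
/ø/ harmonizes with /o/ ([+back]) → [o]
/e/ harmonizes with /o/ ([+back]) → [ɤ]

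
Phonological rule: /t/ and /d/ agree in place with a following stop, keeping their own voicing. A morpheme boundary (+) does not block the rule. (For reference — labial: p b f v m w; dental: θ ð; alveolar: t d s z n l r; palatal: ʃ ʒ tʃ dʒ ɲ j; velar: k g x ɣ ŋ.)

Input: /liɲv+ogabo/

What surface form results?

[liɲv+ogabo]

no segment meets the rule's conditions; no change.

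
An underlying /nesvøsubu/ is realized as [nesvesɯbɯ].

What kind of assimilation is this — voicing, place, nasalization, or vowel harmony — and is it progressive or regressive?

vowel harmony, progressive

/ø/→[e] /u/→[ɯ] /u/→[ɯ].
Vowels agree with the first vowel, so the harmony is progressive.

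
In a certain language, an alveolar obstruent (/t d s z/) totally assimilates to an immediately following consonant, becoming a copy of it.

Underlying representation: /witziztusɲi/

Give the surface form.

[wizzittuɲɲi]

/t/ before /z/ → [z] (total assimilation)
/z/ before /t/ → [t] (total assimilation)
/s/ before /ɲ/ → [ɲ] (total assimilation)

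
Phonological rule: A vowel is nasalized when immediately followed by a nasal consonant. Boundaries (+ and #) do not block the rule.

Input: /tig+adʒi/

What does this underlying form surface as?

[tig+adʒi]

no segment meets the rule's conditions; no change.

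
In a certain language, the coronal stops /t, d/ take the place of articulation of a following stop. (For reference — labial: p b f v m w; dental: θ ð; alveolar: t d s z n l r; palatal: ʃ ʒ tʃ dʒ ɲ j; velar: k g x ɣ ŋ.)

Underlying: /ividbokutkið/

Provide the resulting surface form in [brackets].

[ivibbokukkið]

/d/ before /b/ (labial) → [b]
/t/ before /k/ (velar) → [k]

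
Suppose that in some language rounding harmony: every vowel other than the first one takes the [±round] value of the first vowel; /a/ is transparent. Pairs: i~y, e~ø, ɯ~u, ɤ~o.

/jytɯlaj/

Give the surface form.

/ɯ/ harmonizes with /y/ ([+round]) → [u]

[jytulaj]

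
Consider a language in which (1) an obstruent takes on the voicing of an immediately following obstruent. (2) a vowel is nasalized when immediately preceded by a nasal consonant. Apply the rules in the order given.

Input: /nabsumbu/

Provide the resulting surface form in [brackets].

[nãpsumbu]

Rule 1: /b/ before /s/ (voiceless) → [p]
After rule 1: napsumbu
Rule 2: /a/ after nasal /n/ → [ã]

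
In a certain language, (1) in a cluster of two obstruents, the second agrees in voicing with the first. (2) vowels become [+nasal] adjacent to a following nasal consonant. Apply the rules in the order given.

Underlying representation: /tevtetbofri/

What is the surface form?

Rule 1: /t/ after /v/ (voiced) → [d]
Rule 1: /b/ after /t/ (voiceless) → [p]
After rule 1: tevdetpofri
Rule 2: no segment meets the rule's conditions; no change.

[tevdetpofri]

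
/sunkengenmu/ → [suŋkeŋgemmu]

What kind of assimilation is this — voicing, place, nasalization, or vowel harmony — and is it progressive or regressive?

place assimilation, regressive

/n/→[ŋ] /n/→[ŋ] /n/→[m].
Each target copies a feature from the following segment, so the direction is regressive.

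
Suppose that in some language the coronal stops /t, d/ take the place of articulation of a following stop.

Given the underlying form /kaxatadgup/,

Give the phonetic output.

[kaxataggup]

/d/ before /g/ (velar) → [g]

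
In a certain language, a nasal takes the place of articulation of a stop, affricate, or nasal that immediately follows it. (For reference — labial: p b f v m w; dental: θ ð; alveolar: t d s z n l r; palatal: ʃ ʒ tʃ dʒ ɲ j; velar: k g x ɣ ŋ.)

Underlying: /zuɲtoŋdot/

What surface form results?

/ɲ/ before /t/ (alveolar) → [n]
/ŋ/ before /d/ (alveolar) → [n]

[zuntondot]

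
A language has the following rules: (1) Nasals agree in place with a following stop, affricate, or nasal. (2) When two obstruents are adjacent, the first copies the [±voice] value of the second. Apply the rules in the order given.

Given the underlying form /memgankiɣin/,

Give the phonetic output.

Rule 1: /m/ before /g/ (velar) → [ŋ]
Rule 1: /n/ before /k/ (velar) → [ŋ]
After rule 1: meŋgaŋkiɣin
Rule 2: no segment meets the rule's conditions; no change.

[meŋgaŋkiɣin]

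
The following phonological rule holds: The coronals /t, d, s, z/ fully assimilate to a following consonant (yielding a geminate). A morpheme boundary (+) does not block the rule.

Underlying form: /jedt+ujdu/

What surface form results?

[jett+ujdu]

/d/ before /t/ → [t] (total assimilation)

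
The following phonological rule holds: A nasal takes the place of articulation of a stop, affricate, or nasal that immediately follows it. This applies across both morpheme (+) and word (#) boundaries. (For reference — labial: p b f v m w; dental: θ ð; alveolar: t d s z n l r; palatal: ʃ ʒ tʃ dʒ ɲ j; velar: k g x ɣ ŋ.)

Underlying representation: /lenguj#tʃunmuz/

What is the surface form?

[leŋguj#tʃummuz]

/n/ before /g/ (velar) → [ŋ]
/n/ before /m/ (labial) → [m]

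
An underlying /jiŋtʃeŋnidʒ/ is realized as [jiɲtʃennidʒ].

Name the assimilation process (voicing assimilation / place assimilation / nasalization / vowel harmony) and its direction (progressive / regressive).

/ŋ/→[ɲ] /ŋ/→[n].
Each target copies a feature from the following segment, so the direction is regressive.

place assimilation, regressive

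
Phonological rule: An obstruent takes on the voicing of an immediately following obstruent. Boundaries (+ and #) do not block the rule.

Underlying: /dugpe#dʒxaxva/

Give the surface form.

/g/ before /p/ (voiceless) → [k]
/dʒ/ before /x/ (voiceless) → [tʃ]
/x/ before /v/ (voiced) → [ɣ]

[dukpe#tʃxaɣva]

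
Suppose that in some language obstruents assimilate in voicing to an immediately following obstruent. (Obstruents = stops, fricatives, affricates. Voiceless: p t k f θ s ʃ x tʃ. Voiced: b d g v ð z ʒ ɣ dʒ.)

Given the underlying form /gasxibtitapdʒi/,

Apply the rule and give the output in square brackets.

/b/ before /t/ (voiceless) → [p]
/p/ before /dʒ/ (voiced) → [b]

[gasxiptitabdʒi]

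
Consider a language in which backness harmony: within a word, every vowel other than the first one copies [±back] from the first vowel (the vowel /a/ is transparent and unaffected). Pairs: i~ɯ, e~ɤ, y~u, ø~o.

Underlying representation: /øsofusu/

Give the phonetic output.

/o/ harmonizes with /ø/ ([-back]) → [ø]
/u/ harmonizes with /ø/ ([-back]) → [y]
/u/ harmonizes with /ø/ ([-back]) → [y]

[øsøfysy]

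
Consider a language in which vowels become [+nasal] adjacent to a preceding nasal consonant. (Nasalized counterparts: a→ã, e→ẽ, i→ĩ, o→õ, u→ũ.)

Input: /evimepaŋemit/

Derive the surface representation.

/e/ after nasal /m/ → [ẽ]
/e/ after nasal /ŋ/ → [ẽ]
/i/ after nasal /m/ → [ĩ]

[evimẽpaŋẽmĩt]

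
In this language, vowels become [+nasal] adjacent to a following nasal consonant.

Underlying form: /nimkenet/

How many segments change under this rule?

/i/ before nasal /m/ → [ĩ]
/e/ before nasal /n/ → [ẽ]
2 segments change.

2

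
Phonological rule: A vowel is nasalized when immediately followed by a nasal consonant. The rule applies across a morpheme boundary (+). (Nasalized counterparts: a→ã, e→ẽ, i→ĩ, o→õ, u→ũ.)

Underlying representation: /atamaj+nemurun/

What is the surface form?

/a/ before nasal /m/ → [ã]
/e/ before nasal /m/ → [ẽ]
/u/ before nasal /n/ → [ũ]

[atãmaj+nẽmurũn]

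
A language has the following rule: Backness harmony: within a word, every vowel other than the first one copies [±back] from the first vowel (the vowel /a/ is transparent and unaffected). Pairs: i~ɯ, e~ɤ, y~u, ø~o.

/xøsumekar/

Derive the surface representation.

[xøsymekar]

/u/ harmonizes with /ø/ ([-back]) → [y]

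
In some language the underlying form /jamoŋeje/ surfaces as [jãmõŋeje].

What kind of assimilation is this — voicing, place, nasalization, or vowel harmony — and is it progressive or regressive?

nasalization, regressive

/a/→[ã] /o/→[õ].
Each target copies a feature from the following segment, so the direction is regressive.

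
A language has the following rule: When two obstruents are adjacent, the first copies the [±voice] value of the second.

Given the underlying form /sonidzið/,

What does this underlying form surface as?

[sonidzið]

no segment meets the rule's conditions; no change.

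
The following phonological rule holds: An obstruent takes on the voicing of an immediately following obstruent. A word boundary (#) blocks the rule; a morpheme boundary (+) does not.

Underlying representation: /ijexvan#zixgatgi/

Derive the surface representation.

/x/ before /v/ (voiced) → [ɣ]
/x/ before /g/ (voiced) → [ɣ]
/t/ before /g/ (voiced) → [d]

[ijeɣvan#ziɣgadgi]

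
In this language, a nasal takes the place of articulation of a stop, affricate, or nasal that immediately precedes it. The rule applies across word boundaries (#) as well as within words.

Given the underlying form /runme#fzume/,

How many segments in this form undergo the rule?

/m/ after /n/ (alveolar) → [n]
1 segment changes.

1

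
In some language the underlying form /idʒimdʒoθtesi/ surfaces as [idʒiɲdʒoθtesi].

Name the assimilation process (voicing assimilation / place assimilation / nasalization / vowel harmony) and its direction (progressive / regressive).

/m/→[ɲ].
Each target copies a feature from the following segment, so the direction is regressive.

place assimilation, regressive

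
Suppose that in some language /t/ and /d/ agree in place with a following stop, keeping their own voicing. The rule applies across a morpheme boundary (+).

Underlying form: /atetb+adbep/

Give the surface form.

[atepb+abbep]

/t/ before /b/ (labial) → [p]
/d/ before /b/ (labial) → [b]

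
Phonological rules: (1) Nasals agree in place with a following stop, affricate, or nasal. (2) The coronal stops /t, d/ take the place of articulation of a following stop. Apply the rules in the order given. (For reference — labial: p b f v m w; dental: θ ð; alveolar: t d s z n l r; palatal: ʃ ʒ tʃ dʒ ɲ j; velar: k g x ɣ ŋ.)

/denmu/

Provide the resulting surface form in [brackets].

Rule 1: /n/ before /m/ (labial) → [m]
After rule 1: demmu
Rule 2: no segment meets the rule's conditions; no change.

[demmu]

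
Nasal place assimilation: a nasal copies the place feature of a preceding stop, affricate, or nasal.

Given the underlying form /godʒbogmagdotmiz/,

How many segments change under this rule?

2

/m/ after /g/ (velar) → [ŋ]
/m/ after /t/ (alveolar) → [n]
2 segments change.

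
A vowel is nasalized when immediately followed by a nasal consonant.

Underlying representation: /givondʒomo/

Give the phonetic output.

[givõndʒõmo]

/o/ before nasal /n/ → [õ]
/o/ before nasal /m/ → [õ]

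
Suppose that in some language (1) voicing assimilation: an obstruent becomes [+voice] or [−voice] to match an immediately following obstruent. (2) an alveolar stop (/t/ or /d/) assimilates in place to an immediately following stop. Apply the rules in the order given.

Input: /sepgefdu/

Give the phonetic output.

[sebgevdu]

Rule 1: /p/ before /g/ (voiced) → [b]
Rule 1: /f/ before /d/ (voiced) → [v]
After rule 1: sebgevdu
Rule 2: no segment meets the rule's conditions; no change.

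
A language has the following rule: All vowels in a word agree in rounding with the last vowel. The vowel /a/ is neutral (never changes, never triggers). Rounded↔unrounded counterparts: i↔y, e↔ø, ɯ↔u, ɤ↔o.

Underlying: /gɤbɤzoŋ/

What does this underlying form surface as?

[gobozoŋ]

/ɤ/ harmonizes with /o/ ([+round]) → [o]
/ɤ/ harmonizes with /o/ ([+round]) → [o]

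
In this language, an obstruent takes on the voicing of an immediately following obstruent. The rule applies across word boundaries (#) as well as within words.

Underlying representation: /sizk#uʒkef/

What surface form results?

/z/ before /k/ (voiceless) → [s]
/ʒ/ before /k/ (voiceless) → [ʃ]

[sisk#uʃkef]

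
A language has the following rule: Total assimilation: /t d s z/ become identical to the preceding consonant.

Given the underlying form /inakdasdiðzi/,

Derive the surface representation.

/d/ after /k/ → [k] (total assimilation)
/d/ after /s/ → [s] (total assimilation)
/z/ after /ð/ → [ð] (total assimilation)

[inakkassiðði]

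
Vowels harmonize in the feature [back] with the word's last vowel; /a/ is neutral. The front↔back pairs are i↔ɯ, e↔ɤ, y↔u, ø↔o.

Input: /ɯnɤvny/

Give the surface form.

[inevny]

/ɯ/ harmonizes with /y/ ([-back]) → [i]
/ɤ/ harmonizes with /y/ ([-back]) → [e]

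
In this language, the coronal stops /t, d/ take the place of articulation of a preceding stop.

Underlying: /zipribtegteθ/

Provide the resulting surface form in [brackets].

[zipribpegkeθ]

/t/ after /b/ (labial) → [p]
/t/ after /g/ (velar) → [k]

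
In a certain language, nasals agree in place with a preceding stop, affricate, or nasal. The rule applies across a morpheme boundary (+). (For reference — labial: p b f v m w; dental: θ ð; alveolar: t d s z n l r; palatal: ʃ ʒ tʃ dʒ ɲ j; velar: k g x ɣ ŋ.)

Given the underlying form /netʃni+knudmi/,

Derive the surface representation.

[netʃɲi+kŋudni]

/n/ after /tʃ/ (palatal) → [ɲ]
/n/ after /k/ (velar) → [ŋ]
/m/ after /d/ (alveolar) → [n]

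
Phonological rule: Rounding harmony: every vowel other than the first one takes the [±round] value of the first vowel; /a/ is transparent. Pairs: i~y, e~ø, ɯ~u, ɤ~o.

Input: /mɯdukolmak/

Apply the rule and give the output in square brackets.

[mɯdɯkɤlmak]

/u/ harmonizes with /ɯ/ ([-round]) → [ɯ]
/o/ harmonizes with /ɯ/ ([-round]) → [ɤ]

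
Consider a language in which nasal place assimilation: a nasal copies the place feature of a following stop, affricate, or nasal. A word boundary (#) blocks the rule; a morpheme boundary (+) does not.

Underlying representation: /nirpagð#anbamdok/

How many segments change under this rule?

2

/n/ before /b/ (labial) → [m]
/m/ before /d/ (alveolar) → [n]
2 segments change.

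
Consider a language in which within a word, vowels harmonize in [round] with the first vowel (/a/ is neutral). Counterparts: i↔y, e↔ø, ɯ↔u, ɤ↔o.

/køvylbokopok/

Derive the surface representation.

no segment meets the rule's conditions; no change.

[køvylbokopok]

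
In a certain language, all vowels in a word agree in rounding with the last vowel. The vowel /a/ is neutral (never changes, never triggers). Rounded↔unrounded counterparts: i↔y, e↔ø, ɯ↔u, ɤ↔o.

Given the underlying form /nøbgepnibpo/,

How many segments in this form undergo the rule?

2

/e/ harmonizes with /o/ ([+round]) → [ø]
/i/ harmonizes with /o/ ([+round]) → [y]
2 segments change.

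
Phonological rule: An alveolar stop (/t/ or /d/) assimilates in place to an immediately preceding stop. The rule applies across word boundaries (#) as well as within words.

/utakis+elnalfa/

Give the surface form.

no segment meets the rule's conditions; no change.

[utakis+elnalfa]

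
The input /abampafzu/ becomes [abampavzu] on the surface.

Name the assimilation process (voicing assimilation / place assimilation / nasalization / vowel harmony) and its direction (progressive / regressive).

/f/→[v].
Each target copies a feature from the following segment, so the direction is regressive.

voicing assimilation, regressive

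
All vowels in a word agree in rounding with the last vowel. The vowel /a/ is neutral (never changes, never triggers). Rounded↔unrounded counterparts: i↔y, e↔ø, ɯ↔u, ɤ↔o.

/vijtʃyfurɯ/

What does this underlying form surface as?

/y/ harmonizes with /ɯ/ ([-round]) → [i]
/u/ harmonizes with /ɯ/ ([-round]) → [ɯ]

[vijtʃifɯrɯ]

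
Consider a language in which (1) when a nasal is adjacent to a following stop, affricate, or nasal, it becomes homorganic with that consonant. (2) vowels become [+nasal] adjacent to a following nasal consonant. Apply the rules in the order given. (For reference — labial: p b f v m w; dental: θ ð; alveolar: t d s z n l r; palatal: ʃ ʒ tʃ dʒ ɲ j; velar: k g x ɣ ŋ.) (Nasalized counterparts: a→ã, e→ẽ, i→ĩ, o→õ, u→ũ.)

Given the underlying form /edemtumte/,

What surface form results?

Rule 1: /m/ before /t/ (alveolar) → [n]
Rule 1: /m/ before /t/ (alveolar) → [n]
After rule 1: edentunte
Rule 2: /e/ before nasal /n/ → [ẽ]
Rule 2: /u/ before nasal /n/ → [ũ]

[edẽntũnte]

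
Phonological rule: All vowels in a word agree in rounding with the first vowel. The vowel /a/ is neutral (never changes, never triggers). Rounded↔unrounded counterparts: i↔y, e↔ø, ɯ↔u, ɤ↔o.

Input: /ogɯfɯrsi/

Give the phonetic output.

/ɯ/ harmonizes with /o/ ([+round]) → [u]
/ɯ/ harmonizes with /o/ ([+round]) → [u]
/i/ harmonizes with /o/ ([+round]) → [y]

[ogufursy]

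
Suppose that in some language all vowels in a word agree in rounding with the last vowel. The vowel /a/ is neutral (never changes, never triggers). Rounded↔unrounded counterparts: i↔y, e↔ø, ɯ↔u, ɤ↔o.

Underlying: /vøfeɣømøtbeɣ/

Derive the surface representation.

[vefeɣemetbeɣ]

/ø/ harmonizes with /e/ ([-round]) → [e]
/ø/ harmonizes with /e/ ([-round]) → [e]
/ø/ harmonizes with /e/ ([-round]) → [e]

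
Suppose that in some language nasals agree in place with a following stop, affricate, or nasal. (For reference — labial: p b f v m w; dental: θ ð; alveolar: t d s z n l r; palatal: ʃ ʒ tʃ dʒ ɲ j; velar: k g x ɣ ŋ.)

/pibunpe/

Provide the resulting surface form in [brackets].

/n/ before /p/ (labial) → [m]

[pibumpe]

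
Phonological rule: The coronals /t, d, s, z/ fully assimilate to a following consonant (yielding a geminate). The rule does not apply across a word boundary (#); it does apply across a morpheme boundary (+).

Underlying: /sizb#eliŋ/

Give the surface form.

[sibb#eliŋ]

/z/ before /b/ → [b] (total assimilation)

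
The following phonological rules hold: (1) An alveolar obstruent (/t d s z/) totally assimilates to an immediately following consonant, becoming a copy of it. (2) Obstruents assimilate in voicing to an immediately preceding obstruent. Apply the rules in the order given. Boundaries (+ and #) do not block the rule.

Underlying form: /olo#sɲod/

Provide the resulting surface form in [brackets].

Rule 1: /s/ before /ɲ/ → [ɲ] (total assimilation)
After rule 1: olo#ɲɲod
Rule 2: no segment meets the rule's conditions; no change.

[olo#ɲɲod]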